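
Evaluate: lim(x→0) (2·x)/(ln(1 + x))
This is a 0/0 indeterminate form.

Apply L'Hôpital's rule: differentiate numerator and denominator separately.
  f(x) = 2·x   ⇒   f'(x) = 2
  g(x) = ln(x + 1)   ⇒   g'(x) = 1/(x + 1)
  lim(x→0) f'(x)/g'(x) = lim(x→0) (2)/(1/(x + 1))
  = 2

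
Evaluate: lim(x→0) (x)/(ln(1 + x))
This is a 0/0 indeterminate form.

Apply L'Hôpital's rule: differentiate numerator and denominator separately.
  f(x) = x   ⇒   f'(x) = 1
  g(x) = ln(x + 1)   ⇒   g'(x) = 1/(x + 1)
  lim(x→0) f'(x)/g'(x) = lim(x→0) (1)/(1/(x + 1))
  = 1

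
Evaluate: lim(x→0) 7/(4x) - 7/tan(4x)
This is an ∞-∞ indeterminate form.

Combine fractions or rationalize to convert ∞-∞ to 0/0 form:
  lim(x→0) 7/(4x) - 7/tan(4x) = 0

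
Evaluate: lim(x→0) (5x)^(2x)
This is an exponential indeterminate form.

For exponential indeterminate forms, take the natural log:
  Let L = lim(x→0) (5x)^(2x)
  Then ln(L) = lim(x→0) [exponent × ln(base)]
  Evaluate using L'Hôpital or standard limits, then exponentiate.
  L = 1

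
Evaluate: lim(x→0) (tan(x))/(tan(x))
This is a 0/0 indeterminate form.

Apply L'Hôpital's rule: differentiate numerator and denominator separately.
  f(x) = tan(x)   ⇒   f'(x) = tan(x)^2 + 1
  g(x) = tan(x)   ⇒   g'(x) = tan(x)^2 + 1
  lim(x→0) f'(x)/g'(x) = lim(x→0) (tan(x)^2 + 1)/(tan(x)^2 + 1)
  = 1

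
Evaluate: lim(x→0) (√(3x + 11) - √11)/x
This is a standard limit.

Factor or rationalize the expression:
  lim(x→0) (√(3x + 11) - √11)/x = 3·sqrt(11)/22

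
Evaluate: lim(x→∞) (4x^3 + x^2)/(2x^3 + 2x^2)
This is an ∞/∞ indeterminate form.

Apply L'Hôpital's rule: differentiate numerator and denominator separately.
  f(x) = 4·x^3 + x^2   ⇒   f'(x) = 12·x^2 + 2·x
  g(x) = 2·x^3 + 2·x^2   ⇒   g'(x) = 6·x^2 + 4·x
  lim(x→∞) f'(x)/g'(x) = lim(x→∞) (12·x^2 + 2·x)/(6·x^2 + 4·x)
  = 2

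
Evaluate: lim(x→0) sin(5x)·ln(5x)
This is a 0·∞ indeterminate form.

Rewrite 0·∞ as a quotient (0/0 or ∞/∞ form), then apply L'Hôpital's rule:
  lim(x→0) sin(5x)·ln(5x) = 0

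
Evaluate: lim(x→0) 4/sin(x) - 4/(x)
This is an ∞-∞ indeterminate form.

Combine fractions or rationalize to convert ∞-∞ to 0/0 form:
  lim(x→0) 4/sin(x) - 4/(x) = 0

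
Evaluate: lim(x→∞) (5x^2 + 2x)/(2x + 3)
This is an ∞/∞ indeterminate form.

Apply L'Hôpital's rule: differentiate numerator and denominator separately.
  f(x) = 5·x^2 + 2·x   ⇒   f'(x) = 10·x + 2
  g(x) = 2·x + 3   ⇒   g'(x) = 2
  lim(x→∞) f'(x)/g'(x) = lim(x→∞) (10·x + 2)/(2)
  = ∞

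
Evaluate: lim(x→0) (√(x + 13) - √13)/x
This is a standard limit.

Factor or rationalize the expression:
  lim(x→0) (√(x + 13) - √13)/x = sqrt(13)/26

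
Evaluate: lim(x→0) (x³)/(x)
This is a 0/0 indeterminate form.

Apply L'Hôpital's rule: differentiate numerator and denominator separately.
  f(x) = x^3   ⇒   f'(x) = 3·x^2
  g(x) = x   ⇒   g'(x) = 1
  lim(x→0) f'(x)/g'(x) = lim(x→0) (3·x^2)/(1)
  = 0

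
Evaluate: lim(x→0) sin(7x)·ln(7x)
This is a 0·∞ indeterminate form.

Rewrite 0·∞ as a quotient (0/0 or ∞/∞ form), then apply L'Hôpital's rule:
  lim(x→0) sin(7x)·ln(7x) = 0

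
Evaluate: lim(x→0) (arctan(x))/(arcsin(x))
This is a 0/0 indeterminate form.

Apply L'Hôpital's rule: differentiate numerator and denominator separately.
  f(x) = atan(x)   ⇒   f'(x) = 1/(x^2 + 1)
  g(x) = asin(x)   ⇒   g'(x) = 1/sqrt(1 - x^2)
  lim(x→0) f'(x)/g'(x) = lim(x→0) (1/(x^2 + 1))/(1/sqrt(1 - x^2))
  = 1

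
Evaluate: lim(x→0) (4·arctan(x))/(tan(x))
This is a 0/0 indeterminate form.

Apply L'Hôpital's rule: differentiate numerator and denominator separately.
  f(x) = 4·atan(x)   ⇒   f'(x) = 4/(x^2 + 1)
  g(x) = tan(x)   ⇒   g'(x) = tan(x)^2 + 1
  lim(x→0) f'(x)/g'(x) = lim(x→0) (4/(x^2 + 1))/(tan(x)^2 + 1)
  = 4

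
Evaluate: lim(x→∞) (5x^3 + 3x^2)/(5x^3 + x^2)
This is an ∞/∞ indeterminate form.

Apply L'Hôpital's rule: differentiate numerator and denominator separately.
  f(x) = 5·x^3 + 3·x^2   ⇒   f'(x) = 15·x^2 + 6·x
  g(x) = 5·x^3 + x^2   ⇒   g'(x) = 15·x^2 + 2·x
  lim(x→∞) f'(x)/g'(x) = lim(x→∞) (15·x^2 + 6·x)/(15·x^2 + 2·x)
  = 1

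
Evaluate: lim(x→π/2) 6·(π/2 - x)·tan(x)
This is a 0·∞ indeterminate form.

Rewrite 0·∞ as a quotient (0/0 or ∞/∞ form), then apply L'Hôpital's rule:
  lim(x→π/2) 6·(π/2 - x)·tan(x) = 6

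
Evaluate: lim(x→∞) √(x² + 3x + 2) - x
This is an ∞-∞ indeterminate form.

Combine fractions or rationalize to convert ∞-∞ to 0/0 form:
  lim(x→∞) √(x² + 3x + 2) - x = 3/2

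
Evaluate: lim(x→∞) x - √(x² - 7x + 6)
This is an ∞-∞ indeterminate form.

Combine fractions or rationalize to convert ∞-∞ to 0/0 form:
  lim(x→∞) x - √(x² - 7x + 6) = 7/2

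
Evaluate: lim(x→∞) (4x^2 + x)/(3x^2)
This is an ∞/∞ indeterminate form.

Apply L'Hôpital's rule: differentiate numerator and denominator separately.
  f(x) = 4·x^2 + x   ⇒   f'(x) = 8·x + 1
  g(x) = 3·x^2   ⇒   g'(x) = 6·x
  lim(x→∞) f'(x)/g'(x) = lim(x→∞) (8·x + 1)/(6·x)
  = 4/3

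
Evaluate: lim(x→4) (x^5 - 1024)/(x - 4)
This is a standard limit.

Factor or rationalize the expression:
  lim(x→4) (x^5 - 1024)/(x - 4) = 1280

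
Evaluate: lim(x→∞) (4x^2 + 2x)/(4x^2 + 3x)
This is an ∞/∞ indeterminate form.

Apply L'Hôpital's rule: differentiate numerator and denominator separately.
  f(x) = 4·x^2 + 2·x   ⇒   f'(x) = 8·x + 2
  g(x) = 4·x^2 + 3·x   ⇒   g'(x) = 8·x + 3
  lim(x→∞) f'(x)/g'(x) = lim(x→∞) (8·x + 2)/(8·x + 3)
  = 1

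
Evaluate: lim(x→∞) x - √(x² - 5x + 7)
This is an ∞-∞ indeterminate form.

Combine fractions or rationalize to convert ∞-∞ to 0/0 form:
  lim(x→∞) x - √(x² - 5x + 7) = 5/2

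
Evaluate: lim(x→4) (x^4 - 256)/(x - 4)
This is a standard limit.

Factor or rationalize the expression:
  lim(x→4) (x^4 - 256)/(x - 4) = 256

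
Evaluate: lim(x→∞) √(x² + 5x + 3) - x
This is an ∞-∞ indeterminate form.

Combine fractions or rationalize to convert ∞-∞ to 0/0 form:
  lim(x→∞) √(x² + 5x + 3) - x = 5/2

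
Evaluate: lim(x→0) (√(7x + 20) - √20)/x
This is a standard limit.

Factor or rationalize the expression:
  lim(x→0) (√(7x + 20) - √20)/x = 7·sqrt(5)/20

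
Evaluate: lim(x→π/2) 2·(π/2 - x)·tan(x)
This is a 0·∞ indeterminate form.

Rewrite 0·∞ as a quotient (0/0 or ∞/∞ form), then apply L'Hôpital's rule:
  lim(x→π/2) 2·(π/2 - x)·tan(x) = 2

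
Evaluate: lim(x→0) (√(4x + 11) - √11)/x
This is a standard limit.

Factor or rationalize the expression:
  lim(x→0) (√(4x + 11) - √11)/x = 2·sqrt(11)/11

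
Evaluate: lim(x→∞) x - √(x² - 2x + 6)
This is an ∞-∞ indeterminate form.

Combine fractions or rationalize to convert ∞-∞ to 0/0 form:
  lim(x→∞) x - √(x² - 2x + 6) = 1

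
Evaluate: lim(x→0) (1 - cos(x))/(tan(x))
This is a 0/0 indeterminate form.

Apply L'Hôpital's rule: differentiate numerator and denominator separately.
  f(x) = 1 - cos(x)   ⇒   f'(x) = sin(x)
  g(x) = tan(x)   ⇒   g'(x) = tan(x)^2 + 1
  lim(x→0) f'(x)/g'(x) = lim(x→0) (sin(x))/(tan(x)^2 + 1)
  = 0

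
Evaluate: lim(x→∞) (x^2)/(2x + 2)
This is an ∞/∞ indeterminate form.

Apply L'Hôpital's rule: differentiate numerator and denominator separately.
  f(x) = x^2   ⇒   f'(x) = 2·x
  g(x) = 2·x + 2   ⇒   g'(x) = 2
  lim(x→∞) f'(x)/g'(x) = lim(x→∞) (2·x)/(2)
  = ∞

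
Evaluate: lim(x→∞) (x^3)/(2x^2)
This is an ∞/∞ indeterminate form.

Apply L'Hôpital's rule: differentiate numerator and denominator separately.
  f(x) = x^3   ⇒   f'(x) = 3·x^2
  g(x) = 2·x^2   ⇒   g'(x) = 4·x
  lim(x→∞) f'(x)/g'(x) = lim(x→∞) (3·x^2)/(4·x)
  = ∞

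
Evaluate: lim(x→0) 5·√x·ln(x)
This is a 0·∞ indeterminate form.

Rewrite 0·∞ as a quotient (0/0 or ∞/∞ form), then apply L'Hôpital's rule:
  lim(x→0) 5·√x·ln(x) = 0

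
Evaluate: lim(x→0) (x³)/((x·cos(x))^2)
This is a 0/0 indeterminate form.

Apply L'Hôpital's rule: differentiate numerator and denominator separately.
  f(x) = x^3   ⇒   f'(x) = 3·x^2
  g(x) = x^2·cos(x)^2   ⇒   g'(x) = -2·x^2·sin(x)·cos(x) + 2·x·cos(x)^2
  lim(x→0) f'(x)/g'(x) = lim(x→0) (3·x^2)/(-2·x^2·sin(x)·cos(x) + 2·x·cos(x)^2)
  = 0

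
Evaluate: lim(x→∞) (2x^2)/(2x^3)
This is an ∞/∞ indeterminate form.

Apply L'Hôpital's rule: differentiate numerator and denominator separately.
  f(x) = 2·x^2   ⇒   f'(x) = 4·x
  g(x) = 2·x^3   ⇒   g'(x) = 6·x^2
  lim(x→∞) f'(x)/g'(x) = lim(x→∞) (4·x)/(6·x^2)
  = 0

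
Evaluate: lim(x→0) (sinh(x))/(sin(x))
This is a 0/0 indeterminate form.

Apply L'Hôpital's rule: differentiate numerator and denominator separately.
  f(x) = sinh(x)   ⇒   f'(x) = cosh(x)
  g(x) = sin(x)   ⇒   g'(x) = cos(x)
  lim(x→0) f'(x)/g'(x) = lim(x→0) (cosh(x))/(cos(x))
  = 1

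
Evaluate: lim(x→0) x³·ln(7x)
This is a 0·∞ indeterminate form.

Rewrite 0·∞ as a quotient (0/0 or ∞/∞ form), then apply L'Hôpital's rule:
  lim(x→0) x³·ln(7x) = 0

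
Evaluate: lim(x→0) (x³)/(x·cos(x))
This is a 0/0 indeterminate form.

Apply L'Hôpital's rule: differentiate numerator and denominator separately.
  f(x) = x^3   ⇒   f'(x) = 3·x^2
  g(x) = x·cos(x)   ⇒   g'(x) = -x·sin(x) + cos(x)
  lim(x→0) f'(x)/g'(x) = lim(x→0) (3·x^2)/(-x·sin(x) + cos(x))
  = 0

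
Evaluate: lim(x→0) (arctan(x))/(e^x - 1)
This is a 0/0 indeterminate form.

Apply L'Hôpital's rule: differentiate numerator and denominator separately.
  f(x) = atan(x)   ⇒   f'(x) = 1/(x^2 + 1)
  g(x) = e^(x) - 1   ⇒   g'(x) = e^(x)
  lim(x→0) f'(x)/g'(x) = lim(x→0) (1/(x^2 + 1))/(e^(x))
  = 1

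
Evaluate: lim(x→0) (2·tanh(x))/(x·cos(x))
This is a 0/0 indeterminate form.

Apply L'Hôpital's rule: differentiate numerator and denominator separately.
  f(x) = 2·tanh(x)   ⇒   f'(x) = 2 - 2·tanh(x)^2
  g(x) = x·cos(x)   ⇒   g'(x) = -x·sin(x) + cos(x)
  lim(x→0) f'(x)/g'(x) = lim(x→0) (2 - 2·tanh(x)^2)/(-x·sin(x) + cos(x))
  = 2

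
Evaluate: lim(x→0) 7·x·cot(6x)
This is a 0·∞ indeterminate form.

Rewrite 0·∞ as a quotient (0/0 or ∞/∞ form), then apply L'Hôpital's rule:
  lim(x→0) 7·x·cot(6x) = 7/6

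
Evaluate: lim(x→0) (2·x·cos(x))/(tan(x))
This is a 0/0 indeterminate form.

Apply L'Hôpital's rule: differentiate numerator and denominator separately.
  f(x) = 2·x·cos(x)   ⇒   f'(x) = -2·x·sin(x) + 2·cos(x)
  g(x) = tan(x)   ⇒   g'(x) = tan(x)^2 + 1
  lim(x→0) f'(x)/g'(x) = lim(x→0) (-2·x·sin(x) + 2·cos(x))/(tan(x)^2 + 1)
  = 2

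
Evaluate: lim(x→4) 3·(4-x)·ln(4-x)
This is a 0·∞ indeterminate form.

Rewrite 0·∞ as a quotient (0/0 or ∞/∞ form), then apply L'Hôpital's rule:
  lim(x→4) 3·(4-x)·ln(4-x) = 0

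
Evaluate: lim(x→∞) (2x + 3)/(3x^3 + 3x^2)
This is an ∞/∞ indeterminate form.

Apply L'Hôpital's rule: differentiate numerator and denominator separately.
  f(x) = 2·x + 3   ⇒   f'(x) = 2
  g(x) = 3·x^3 + 3·x^2   ⇒   g'(x) = 9·x^2 + 6·x
  lim(x→∞) f'(x)/g'(x) = lim(x→∞) (2)/(9·x^2 + 6·x)
  = 0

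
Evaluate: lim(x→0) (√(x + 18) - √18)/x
This is a standard limit.

Factor or rationalize the expression:
  lim(x→0) (√(x + 18) - √18)/x = sqrt(2)/12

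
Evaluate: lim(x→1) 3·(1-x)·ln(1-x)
This is a 0·∞ indeterminate form.

Rewrite 0·∞ as a quotient (0/0 or ∞/∞ form), then apply L'Hôpital's rule:
  lim(x→1) 3·(1-x)·ln(1-x) = 0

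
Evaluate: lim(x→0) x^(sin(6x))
This is an exponential indeterminate form.

For exponential indeterminate forms, take the natural log:
  Let L = lim(x→0) x^(sin(6x))
  Then ln(L) = lim(x→0) [exponent × ln(base)]
  Evaluate using L'Hôpital or standard limits, then exponentiate.
  L = 1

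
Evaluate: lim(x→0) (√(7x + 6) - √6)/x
This is a standard limit.

Factor or rationalize the expression:
  lim(x→0) (√(7x + 6) - √6)/x = 7·sqrt(6)/12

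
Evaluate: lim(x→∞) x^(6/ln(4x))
This is an exponential indeterminate form.

For exponential indeterminate forms, take the natural log:
  Let L = lim(x→∞) x^(6/ln(4x))
  Then ln(L) = lim(x→∞) [exponent × ln(base)]
  Evaluate using L'Hôpital or standard limits, then exponentiate.
  L = e^(6)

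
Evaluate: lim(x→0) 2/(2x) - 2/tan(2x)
This is an ∞-∞ indeterminate form.

Combine fractions or rationalize to convert ∞-∞ to 0/0 form:
  lim(x→0) 2/(2x) - 2/tan(2x) = 0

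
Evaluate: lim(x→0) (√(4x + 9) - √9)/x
This is a standard limit.

Factor or rationalize the expression:
  lim(x→0) (√(4x + 9) - √9)/x = 2/3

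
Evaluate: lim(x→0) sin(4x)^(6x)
This is an exponential indeterminate form.

For exponential indeterminate forms, take the natural log:
  Let L = lim(x→0) sin(4x)^(6x)
  Then ln(L) = lim(x→0) [exponent × ln(base)]
  Evaluate using L'Hôpital or standard limits, then exponentiate.
  L = 1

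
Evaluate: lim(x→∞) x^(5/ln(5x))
This is an exponential indeterminate form.

For exponential indeterminate forms, take the natural log:
  Let L = lim(x→∞) x^(5/ln(5x))
  Then ln(L) = lim(x→∞) [exponent × ln(base)]
  Evaluate using L'Hôpital or standard limits, then exponentiate.
  L = e^(5)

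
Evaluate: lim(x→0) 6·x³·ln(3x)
This is a 0·∞ indeterminate form.

Rewrite 0·∞ as a quotient (0/0 or ∞/∞ form), then apply L'Hôpital's rule:
  lim(x→0) 6·x³·ln(3x) = 0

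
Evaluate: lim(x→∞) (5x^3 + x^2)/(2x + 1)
This is an ∞/∞ indeterminate form.

Apply L'Hôpital's rule: differentiate numerator and denominator separately.
  f(x) = 5·x^3 + x^2   ⇒   f'(x) = 15·x^2 + 2·x
  g(x) = 2·x + 1   ⇒   g'(x) = 2
  lim(x→∞) f'(x)/g'(x) = lim(x→∞) (15·x^2 + 2·x)/(2)
  = ∞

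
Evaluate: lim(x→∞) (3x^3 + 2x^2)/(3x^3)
This is an ∞/∞ indeterminate form.

Apply L'Hôpital's rule: differentiate numerator and denominator separately.
  f(x) = 3·x^3 + 2·x^2   ⇒   f'(x) = 9·x^2 + 4·x
  g(x) = 3·x^3   ⇒   g'(x) = 9·x^2
  lim(x→∞) f'(x)/g'(x) = lim(x→∞) (9·x^2 + 4·x)/(9·x^2)
  = 1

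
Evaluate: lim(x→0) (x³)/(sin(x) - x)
This is a 0/0 indeterminate form.

Apply L'Hôpital's rule: differentiate numerator and denominator separately.
  f(x) = x^3   ⇒   f'(x) = 3·x^2
  g(x) = -x + sin(x)   ⇒   g'(x) = cos(x) - 1
  lim(x→0) f'(x)/g'(x) = lim(x→0) (3·x^2)/(cos(x) - 1)
  = -6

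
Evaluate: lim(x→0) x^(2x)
This is an exponential indeterminate form.

For exponential indeterminate forms, take the natural log:
  Let L = lim(x→0) x^(2x)
  Then ln(L) = lim(x→0) [exponent × ln(base)]
  Evaluate using L'Hôpital or standard limits, then exponentiate.
  L = 1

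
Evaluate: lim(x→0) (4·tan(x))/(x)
This is a 0/0 indeterminate form.

Apply L'Hôpital's rule: differentiate numerator and denominator separately.
  f(x) = 4·tan(x)   ⇒   f'(x) = 4·tan(x)^2 + 4
  g(x) = x   ⇒   g'(x) = 1
  lim(x→0) f'(x)/g'(x) = lim(x→0) (4·tan(x)^2 + 4)/(1)
  = 4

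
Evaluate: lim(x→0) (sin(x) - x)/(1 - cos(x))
This is a 0/0 indeterminate form.

Apply L'Hôpital's rule: differentiate numerator and denominator separately.
  f(x) = -x + sin(x)   ⇒   f'(x) = cos(x) - 1
  g(x) = 1 - cos(x)   ⇒   g'(x) = sin(x)
  lim(x→0) f'(x)/g'(x) = lim(x→0) (cos(x) - 1)/(sin(x))
  = 0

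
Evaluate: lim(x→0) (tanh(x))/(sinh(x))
This is a 0/0 indeterminate form.

Apply L'Hôpital's rule: differentiate numerator and denominator separately.
  f(x) = tanh(x)   ⇒   f'(x) = 1 - tanh(x)^2
  g(x) = sinh(x)   ⇒   g'(x) = cosh(x)
  lim(x→0) f'(x)/g'(x) = lim(x→0) (1 - tanh(x)^2)/(cosh(x))
  = 1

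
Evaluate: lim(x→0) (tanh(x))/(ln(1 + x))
This is a 0/0 indeterminate form.

Apply L'Hôpital's rule: differentiate numerator and denominator separately.
  f(x) = tanh(x)   ⇒   f'(x) = 1 - tanh(x)^2
  g(x) = ln(x + 1)   ⇒   g'(x) = 1/(x + 1)
  lim(x→0) f'(x)/g'(x) = lim(x→0) (1 - tanh(x)^2)/(1/(x + 1))
  = 1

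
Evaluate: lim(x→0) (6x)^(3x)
This is an exponential indeterminate form.

For exponential indeterminate forms, take the natural log:
  Let L = lim(x→0) (6x)^(3x)
  Then ln(L) = lim(x→0) [exponent × ln(base)]
  Evaluate using L'Hôpital or standard limits, then exponentiate.
  L = 1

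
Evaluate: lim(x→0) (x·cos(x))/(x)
This is a 0/0 indeterminate form.

Apply L'Hôpital's rule: differentiate numerator and denominator separately.
  f(x) = x·cos(x)   ⇒   f'(x) = -x·sin(x) + cos(x)
  g(x) = x   ⇒   g'(x) = 1
  lim(x→0) f'(x)/g'(x) = lim(x→0) (-x·sin(x) + cos(x))/(1)
  = 1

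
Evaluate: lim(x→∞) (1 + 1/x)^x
This is an exponential indeterminate form.

For exponential indeterminate forms, take the natural log:
  Let L = lim(x→∞) (1 + 1/x)^x
  Then ln(L) = lim(x→∞) [exponent × ln(base)]
  Evaluate using L'Hôpital or standard limits, then exponentiate.
  L = e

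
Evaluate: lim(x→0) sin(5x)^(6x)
This is an exponential indeterminate form.

For exponential indeterminate forms, take the natural log:
  Let L = lim(x→0) sin(5x)^(6x)
  Then ln(L) = lim(x→0) [exponent × ln(base)]
  Evaluate using L'Hôpital or standard limits, then exponentiate.
  L = 1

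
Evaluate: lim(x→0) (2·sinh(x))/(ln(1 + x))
This is a 0/0 indeterminate form.

Apply L'Hôpital's rule: differentiate numerator and denominator separately.
  f(x) = 2·sinh(x)   ⇒   f'(x) = 2·cosh(x)
  g(x) = ln(x + 1)   ⇒   g'(x) = 1/(x + 1)
  lim(x→0) f'(x)/g'(x) = lim(x→0) (2·cosh(x))/(1/(x + 1))
  = 2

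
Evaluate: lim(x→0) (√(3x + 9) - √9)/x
This is a standard limit.

Factor or rationalize the expression:
  lim(x→0) (√(3x + 9) - √9)/x = 1/2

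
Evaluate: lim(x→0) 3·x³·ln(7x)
This is a 0·∞ indeterminate form.

Rewrite 0·∞ as a quotient (0/0 or ∞/∞ form), then apply L'Hôpital's rule:
  lim(x→0) 3·x³·ln(7x) = 0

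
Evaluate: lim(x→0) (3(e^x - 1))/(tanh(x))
This is a 0/0 indeterminate form.

Apply L'Hôpital's rule: differentiate numerator and denominator separately.
  f(x) = 3·e^(x) - 3   ⇒   f'(x) = 3·e^(x)
  g(x) = tanh(x)   ⇒   g'(x) = 1 - tanh(x)^2
  lim(x→0) f'(x)/g'(x) = lim(x→0) (3·e^(x))/(1 - tanh(x)^2)
  = 3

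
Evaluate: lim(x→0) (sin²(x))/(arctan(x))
This is a 0/0 indeterminate form.

Apply L'Hôpital's rule: differentiate numerator and denominator separately.
  f(x) = sin(x)^2   ⇒   f'(x) = 2·sin(x)·cos(x)
  g(x) = atan(x)   ⇒   g'(x) = 1/(x^2 + 1)
  lim(x→0) f'(x)/g'(x) = lim(x→0) (2·sin(x)·cos(x))/(1/(x^2 + 1))
  = 0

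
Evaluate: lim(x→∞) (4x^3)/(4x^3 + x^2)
This is an ∞/∞ indeterminate form.

Apply L'Hôpital's rule: differentiate numerator and denominator separately.
  f(x) = 4·x^3   ⇒   f'(x) = 12·x^2
  g(x) = 4·x^3 + x^2   ⇒   g'(x) = 12·x^2 + 2·x
  lim(x→∞) f'(x)/g'(x) = lim(x→∞) (12·x^2)/(12·x^2 + 2·x)
  = 1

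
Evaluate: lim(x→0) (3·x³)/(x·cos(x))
This is a 0/0 indeterminate form.

Apply L'Hôpital's rule: differentiate numerator and denominator separately.
  f(x) = 3·x^3   ⇒   f'(x) = 9·x^2
  g(x) = x·cos(x)   ⇒   g'(x) = -x·sin(x) + cos(x)
  lim(x→0) f'(x)/g'(x) = lim(x→0) (9·x^2)/(-x·sin(x) + cos(x))
  = 0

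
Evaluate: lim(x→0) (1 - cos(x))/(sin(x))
This is a 0/0 indeterminate form.

Apply L'Hôpital's rule: differentiate numerator and denominator separately.
  f(x) = 1 - cos(x)   ⇒   f'(x) = sin(x)
  g(x) = sin(x)   ⇒   g'(x) = cos(x)
  lim(x→0) f'(x)/g'(x) = lim(x→0) (sin(x))/(cos(x))
  = 0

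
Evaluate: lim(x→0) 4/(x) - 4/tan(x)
This is an ∞-∞ indeterminate form.

Combine fractions or rationalize to convert ∞-∞ to 0/0 form:
  lim(x→0) 4/(x) - 4/tan(x) = 0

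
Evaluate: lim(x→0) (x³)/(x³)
This is a 0/0 indeterminate form.

Apply L'Hôpital's rule: differentiate numerator and denominator separately.
  f(x) = x^3   ⇒   f'(x) = 3·x^2
  g(x) = x^3   ⇒   g'(x) = 3·x^2
  lim(x→0) f'(x)/g'(x) = lim(x→0) (3·x^2)/(3·x^2)
  = 1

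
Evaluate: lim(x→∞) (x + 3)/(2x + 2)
This is an ∞/∞ indeterminate form.

Apply L'Hôpital's rule: differentiate numerator and denominator separately.
  f(x) = x + 3   ⇒   f'(x) = 1
  g(x) = 2·x + 2   ⇒   g'(x) = 2
  lim(x→∞) f'(x)/g'(x) = lim(x→∞) (1)/(2)
  = 1/2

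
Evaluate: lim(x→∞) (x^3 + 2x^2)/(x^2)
This is an ∞/∞ indeterminate form.

Apply L'Hôpital's rule: differentiate numerator and denominator separately.
  f(x) = x^3 + 2·x^2   ⇒   f'(x) = 3·x^2 + 4·x
  g(x) = x^2   ⇒   g'(x) = 2·x
  lim(x→∞) f'(x)/g'(x) = lim(x→∞) (3·x^2 + 4·x)/(2·x)
  = ∞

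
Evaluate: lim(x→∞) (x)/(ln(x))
This is an ∞/∞ indeterminate form.

Apply L'Hôpital's rule: differentiate numerator and denominator separately.
  f(x) = x   ⇒   f'(x) = 1
  g(x) = ln(x)   ⇒   g'(x) = 1/x
  lim(x→∞) f'(x)/g'(x) = lim(x→∞) (1)/(1/x)
  = ∞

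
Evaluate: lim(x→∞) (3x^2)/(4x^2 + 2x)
This is an ∞/∞ indeterminate form.

Apply L'Hôpital's rule: differentiate numerator and denominator separately.
  f(x) = 3·x^2   ⇒   f'(x) = 6·x
  g(x) = 4·x^2 + 2·x   ⇒   g'(x) = 8·x + 2
  lim(x→∞) f'(x)/g'(x) = lim(x→∞) (6·x)/(8·x + 2)
  = 3/4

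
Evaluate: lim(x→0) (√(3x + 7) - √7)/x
This is a standard limit.

Factor or rationalize the expression:
  lim(x→0) (√(3x + 7) - √7)/x = 3·sqrt(7)/14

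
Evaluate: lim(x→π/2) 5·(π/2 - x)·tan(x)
This is a 0·∞ indeterminate form.

Rewrite 0·∞ as a quotient (0/0 or ∞/∞ form), then apply L'Hôpital's rule:
  lim(x→π/2) 5·(π/2 - x)·tan(x) = 5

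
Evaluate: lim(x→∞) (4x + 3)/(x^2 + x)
This is an ∞/∞ indeterminate form.

Apply L'Hôpital's rule: differentiate numerator and denominator separately.
  f(x) = 4·x + 3   ⇒   f'(x) = 4
  g(x) = x^2 + x   ⇒   g'(x) = 2·x + 1
  lim(x→∞) f'(x)/g'(x) = lim(x→∞) (4)/(2·x + 1)
  = 0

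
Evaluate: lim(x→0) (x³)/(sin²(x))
This is a 0/0 indeterminate form.

Apply L'Hôpital's rule: differentiate numerator and denominator separately.
  f(x) = x^3   ⇒   f'(x) = 3·x^2
  g(x) = sin(x)^2   ⇒   g'(x) = 2·sin(x)·cos(x)
  lim(x→0) f'(x)/g'(x) = lim(x→0) (3·x^2)/(2·sin(x)·cos(x))
  = 0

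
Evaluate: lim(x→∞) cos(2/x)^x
This is an exponential indeterminate form.

For exponential indeterminate forms, take the natural log:
  Let L = lim(x→∞) cos(2/x)^x
  Then ln(L) = lim(x→∞) [exponent × ln(base)]
  Evaluate using L'Hôpital or standard limits, then exponentiate.
  L = 1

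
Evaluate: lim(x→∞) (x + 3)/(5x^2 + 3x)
This is an ∞/∞ indeterminate form.

Apply L'Hôpital's rule: differentiate numerator and denominator separately.
  f(x) = x + 3   ⇒   f'(x) = 1
  g(x) = 5·x^2 + 3·x   ⇒   g'(x) = 10·x + 3
  lim(x→∞) f'(x)/g'(x) = lim(x→∞) (1)/(10·x + 3)
  = 0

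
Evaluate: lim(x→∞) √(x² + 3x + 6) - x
This is an ∞-∞ indeterminate form.

Combine fractions or rationalize to convert ∞-∞ to 0/0 form:
  lim(x→∞) √(x² + 3x + 6) - x = 3/2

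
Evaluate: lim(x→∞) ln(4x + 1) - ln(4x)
This is an ∞-∞ indeterminate form.

Combine fractions or rationalize to convert ∞-∞ to 0/0 form:
  lim(x→∞) ln(4x + 1) - ln(4x) = 0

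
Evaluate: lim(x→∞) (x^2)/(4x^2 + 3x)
This is an ∞/∞ indeterminate form.

Apply L'Hôpital's rule: differentiate numerator and denominator separately.
  f(x) = x^2   ⇒   f'(x) = 2·x
  g(x) = 4·x^2 + 3·x   ⇒   g'(x) = 8·x + 3
  lim(x→∞) f'(x)/g'(x) = lim(x→∞) (2·x)/(8·x + 3)
  = 1/4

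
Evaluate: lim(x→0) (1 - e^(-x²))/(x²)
This is a 0/0 indeterminate form.

Apply L'Hôpital's rule: differentiate numerator and denominator separately.
  f(x) = 1 - e^(-x^2)   ⇒   f'(x) = 2·x·e^(-x^2)
  g(x) = x^2   ⇒   g'(x) = 2·x
  lim(x→0) f'(x)/g'(x) = lim(x→0) (2·x·e^(-x^2))/(2·x)
  = 1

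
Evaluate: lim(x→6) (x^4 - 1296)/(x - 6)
This is a standard limit.

Factor or rationalize the expression:
  lim(x→6) (x^4 - 1296)/(x - 6) = 864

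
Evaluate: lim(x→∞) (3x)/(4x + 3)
This is an ∞/∞ indeterminate form.

Apply L'Hôpital's rule: differentiate numerator and denominator separately.
  f(x) = 3·x   ⇒   f'(x) = 3
  g(x) = 4·x + 3   ⇒   g'(x) = 4
  lim(x→∞) f'(x)/g'(x) = lim(x→∞) (3)/(4)
  = 3/4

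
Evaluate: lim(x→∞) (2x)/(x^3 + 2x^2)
This is an ∞/∞ indeterminate form.

Apply L'Hôpital's rule: differentiate numerator and denominator separately.
  f(x) = 2·x   ⇒   f'(x) = 2
  g(x) = x^3 + 2·x^2   ⇒   g'(x) = 3·x^2 + 4·x
  lim(x→∞) f'(x)/g'(x) = lim(x→∞) (2)/(3·x^2 + 4·x)
  = 0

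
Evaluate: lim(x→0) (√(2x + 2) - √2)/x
This is a standard limit.

Factor or rationalize the expression:
  lim(x→0) (√(2x + 2) - √2)/x = sqrt(2)/2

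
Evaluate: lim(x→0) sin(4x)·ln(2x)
This is a 0·∞ indeterminate form.

Rewrite 0·∞ as a quotient (0/0 or ∞/∞ form), then apply L'Hôpital's rule:
  lim(x→0) sin(4x)·ln(2x) = 0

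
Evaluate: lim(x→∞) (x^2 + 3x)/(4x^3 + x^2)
This is an ∞/∞ indeterminate form.

Apply L'Hôpital's rule: differentiate numerator and denominator separately.
  f(x) = x^2 + 3·x   ⇒   f'(x) = 2·x + 3
  g(x) = 4·x^3 + x^2   ⇒   g'(x) = 12·x^2 + 2·x
  lim(x→∞) f'(x)/g'(x) = lim(x→∞) (2·x + 3)/(12·x^2 + 2·x)
  = 0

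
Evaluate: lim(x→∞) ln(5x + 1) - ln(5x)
This is an ∞-∞ indeterminate form.

Combine fractions or rationalize to convert ∞-∞ to 0/0 form:
  lim(x→∞) ln(5x + 1) - ln(5x) = 0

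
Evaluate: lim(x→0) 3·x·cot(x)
This is a 0·∞ indeterminate form.

Rewrite 0·∞ as a quotient (0/0 or ∞/∞ form), then apply L'Hôpital's rule:
  lim(x→0) 3·x·cot(x) = 3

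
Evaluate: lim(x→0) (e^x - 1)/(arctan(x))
This is a 0/0 indeterminate form.

Apply L'Hôpital's rule: differentiate numerator and denominator separately.
  f(x) = e^(x) - 1   ⇒   f'(x) = e^(x)
  g(x) = atan(x)   ⇒   g'(x) = 1/(x^2 + 1)
  lim(x→0) f'(x)/g'(x) = lim(x→0) (e^(x))/(1/(x^2 + 1))
  = 1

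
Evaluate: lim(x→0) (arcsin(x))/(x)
This is a 0/0 indeterminate form.

Apply L'Hôpital's rule: differentiate numerator and denominator separately.
  f(x) = asin(x)   ⇒   f'(x) = 1/sqrt(1 - x^2)
  g(x) = x   ⇒   g'(x) = 1
  lim(x→0) f'(x)/g'(x) = lim(x→0) (1/sqrt(1 - x^2))/(1)
  = 1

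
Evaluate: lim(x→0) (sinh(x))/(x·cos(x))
This is a 0/0 indeterminate form.

Apply L'Hôpital's rule: differentiate numerator and denominator separately.
  f(x) = sinh(x)   ⇒   f'(x) = cosh(x)
  g(x) = x·cos(x)   ⇒   g'(x) = -x·sin(x) + cos(x)
  lim(x→0) f'(x)/g'(x) = lim(x→0) (cosh(x))/(-x·sin(x) + cos(x))
  = 1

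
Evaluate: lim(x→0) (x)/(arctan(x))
This is a 0/0 indeterminate form.

Apply L'Hôpital's rule: differentiate numerator and denominator separately.
  f(x) = x   ⇒   f'(x) = 1
  g(x) = atan(x)   ⇒   g'(x) = 1/(x^2 + 1)
  lim(x→0) f'(x)/g'(x) = lim(x→0) (1)/(1/(x^2 + 1))
  = 1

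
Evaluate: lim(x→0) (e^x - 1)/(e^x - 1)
This is a 0/0 indeterminate form.

Apply L'Hôpital's rule: differentiate numerator and denominator separately.
  f(x) = e^(x) - 1   ⇒   f'(x) = e^(x)
  g(x) = e^(x) - 1   ⇒   g'(x) = e^(x)
  lim(x→0) f'(x)/g'(x) = lim(x→0) (e^(x))/(e^(x))
  = 1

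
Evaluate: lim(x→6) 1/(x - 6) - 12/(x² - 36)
This is an ∞-∞ indeterminate form.

Combine fractions or rationalize to convert ∞-∞ to 0/0 form:
  lim(x→6) 1/(x - 6) - 12/(x² - 36) = 1/12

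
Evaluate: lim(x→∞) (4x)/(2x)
This is an ∞/∞ indeterminate form.

Apply L'Hôpital's rule: differentiate numerator and denominator separately.
  f(x) = 4·x   ⇒   f'(x) = 4
  g(x) = 2·x   ⇒   g'(x) = 2
  lim(x→∞) f'(x)/g'(x) = lim(x→∞) (4)/(2)
  = 2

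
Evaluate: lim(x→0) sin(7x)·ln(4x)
This is a 0·∞ indeterminate form.

Rewrite 0·∞ as a quotient (0/0 or ∞/∞ form), then apply L'Hôpital's rule:
  lim(x→0) sin(7x)·ln(4x) = 0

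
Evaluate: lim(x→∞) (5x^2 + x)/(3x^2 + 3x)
This is an ∞/∞ indeterminate form.

Apply L'Hôpital's rule: differentiate numerator and denominator separately.
  f(x) = 5·x^2 + x   ⇒   f'(x) = 10·x + 1
  g(x) = 3·x^2 + 3·x   ⇒   g'(x) = 6·x + 3
  lim(x→∞) f'(x)/g'(x) = lim(x→∞) (10·x + 1)/(6·x + 3)
  = 5/3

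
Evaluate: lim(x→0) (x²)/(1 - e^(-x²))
This is a 0/0 indeterminate form.

Apply L'Hôpital's rule: differentiate numerator and denominator separately.
  f(x) = x^2   ⇒   f'(x) = 2·x
  g(x) = 1 - e^(-x^2)   ⇒   g'(x) = 2·x·e^(-x^2)
  lim(x→0) f'(x)/g'(x) = lim(x→0) (2·x)/(2·x·e^(-x^2))
  = 1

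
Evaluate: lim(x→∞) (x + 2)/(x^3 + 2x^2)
This is an ∞/∞ indeterminate form.

Apply L'Hôpital's rule: differentiate numerator and denominator separately.
  f(x) = x + 2   ⇒   f'(x) = 1
  g(x) = x^3 + 2·x^2   ⇒   g'(x) = 3·x^2 + 4·x
  lim(x→∞) f'(x)/g'(x) = lim(x→∞) (1)/(3·x^2 + 4·x)
  = 0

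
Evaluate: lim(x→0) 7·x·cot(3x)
This is a 0·∞ indeterminate form.

Rewrite 0·∞ as a quotient (0/0 or ∞/∞ form), then apply L'Hôpital's rule:
  lim(x→0) 7·x·cot(3x) = 7/3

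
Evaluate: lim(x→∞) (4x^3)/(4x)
This is an ∞/∞ indeterminate form.

Apply L'Hôpital's rule: differentiate numerator and denominator separately.
  f(x) = 4·x^3   ⇒   f'(x) = 12·x^2
  g(x) = 4·x   ⇒   g'(x) = 4
  lim(x→∞) f'(x)/g'(x) = lim(x→∞) (12·x^2)/(4)
  = ∞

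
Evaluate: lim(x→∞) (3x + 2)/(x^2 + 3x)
This is an ∞/∞ indeterminate form.

Apply L'Hôpital's rule: differentiate numerator and denominator separately.
  f(x) = 3·x + 2   ⇒   f'(x) = 3
  g(x) = x^2 + 3·x   ⇒   g'(x) = 2·x + 3
  lim(x→∞) f'(x)/g'(x) = lim(x→∞) (3)/(2·x + 3)
  = 0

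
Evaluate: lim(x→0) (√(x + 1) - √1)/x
This is a standard limit.

Factor or rationalize the expression:
  lim(x→0) (√(x + 1) - √1)/x = 1/2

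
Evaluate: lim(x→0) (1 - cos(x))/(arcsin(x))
This is a 0/0 indeterminate form.

Apply L'Hôpital's rule: differentiate numerator and denominator separately.
  f(x) = 1 - cos(x)   ⇒   f'(x) = sin(x)
  g(x) = asin(x)   ⇒   g'(x) = 1/sqrt(1 - x^2)
  lim(x→0) f'(x)/g'(x) = lim(x→0) (sin(x))/(1/sqrt(1 - x^2))
  = 0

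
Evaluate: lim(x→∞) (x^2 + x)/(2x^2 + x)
This is an ∞/∞ indeterminate form.

Apply L'Hôpital's rule: differentiate numerator and denominator separately.
  f(x) = x^2 + x   ⇒   f'(x) = 2·x + 1
  g(x) = 2·x^2 + x   ⇒   g'(x) = 4·x + 1
  lim(x→∞) f'(x)/g'(x) = lim(x→∞) (2·x + 1)/(4·x + 1)
  = 1/2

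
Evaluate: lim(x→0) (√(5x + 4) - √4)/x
This is a standard limit.

Factor or rationalize the expression:
  lim(x→0) (√(5x + 4) - √4)/x = 5/4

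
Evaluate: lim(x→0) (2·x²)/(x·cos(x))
This is a 0/0 indeterminate form.

Apply L'Hôpital's rule: differentiate numerator and denominator separately.
  f(x) = 2·x^2   ⇒   f'(x) = 4·x
  g(x) = x·cos(x)   ⇒   g'(x) = -x·sin(x) + cos(x)
  lim(x→0) f'(x)/g'(x) = lim(x→0) (4·x)/(-x·sin(x) + cos(x))
  = 0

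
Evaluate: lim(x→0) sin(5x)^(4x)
This is an exponential indeterminate form.

For exponential indeterminate forms, take the natural log:
  Let L = lim(x→0) sin(5x)^(4x)
  Then ln(L) = lim(x→0) [exponent × ln(base)]
  Evaluate using L'Hôpital or standard limits, then exponentiate.
  L = 1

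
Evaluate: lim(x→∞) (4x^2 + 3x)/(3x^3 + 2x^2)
This is an ∞/∞ indeterminate form.

Apply L'Hôpital's rule: differentiate numerator and denominator separately.
  f(x) = 4·x^2 + 3·x   ⇒   f'(x) = 8·x + 3
  g(x) = 3·x^3 + 2·x^2   ⇒   g'(x) = 9·x^2 + 4·x
  lim(x→∞) f'(x)/g'(x) = lim(x→∞) (8·x + 3)/(9·x^2 + 4·x)
  = 0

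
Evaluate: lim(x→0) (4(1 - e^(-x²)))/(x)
This is a 0/0 indeterminate form.

Apply L'Hôpital's rule: differentiate numerator and denominator separately.
  f(x) = 4 - 4·e^(-x^2)   ⇒   f'(x) = 8·x·e^(-x^2)
  g(x) = x   ⇒   g'(x) = 1
  lim(x→0) f'(x)/g'(x) = lim(x→0) (8·x·e^(-x^2))/(1)
  = 0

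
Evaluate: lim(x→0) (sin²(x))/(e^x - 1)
This is a 0/0 indeterminate form.

Apply L'Hôpital's rule: differentiate numerator and denominator separately.
  f(x) = sin(x)^2   ⇒   f'(x) = 2·sin(x)·cos(x)
  g(x) = e^(x) - 1   ⇒   g'(x) = e^(x)
  lim(x→0) f'(x)/g'(x) = lim(x→0) (2·sin(x)·cos(x))/(e^(x))
  = 0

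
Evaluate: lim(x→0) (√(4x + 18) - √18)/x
This is a standard limit.

Factor or rationalize the expression:
  lim(x→0) (√(4x + 18) - √18)/x = sqrt(2)/3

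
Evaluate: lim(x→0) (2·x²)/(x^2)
This is a 0/0 indeterminate form.

Apply L'Hôpital's rule: differentiate numerator and denominator separately.
  f(x) = 2·x^2   ⇒   f'(x) = 4·x
  g(x) = x^2   ⇒   g'(x) = 2·x
  lim(x→0) f'(x)/g'(x) = lim(x→0) (4·x)/(2·x)
  = 2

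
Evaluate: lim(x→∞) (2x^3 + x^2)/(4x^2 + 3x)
This is an ∞/∞ indeterminate form.

Apply L'Hôpital's rule: differentiate numerator and denominator separately.
  f(x) = 2·x^3 + x^2   ⇒   f'(x) = 6·x^2 + 2·x
  g(x) = 4·x^2 + 3·x   ⇒   g'(x) = 8·x + 3
  lim(x→∞) f'(x)/g'(x) = lim(x→∞) (6·x^2 + 2·x)/(8·x + 3)
  = ∞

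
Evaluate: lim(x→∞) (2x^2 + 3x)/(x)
This is an ∞/∞ indeterminate form.

Apply L'Hôpital's rule: differentiate numerator and denominator separately.
  f(x) = 2·x^2 + 3·x   ⇒   f'(x) = 4·x + 3
  g(x) = x   ⇒   g'(x) = 1
  lim(x→∞) f'(x)/g'(x) = lim(x→∞) (4·x + 3)/(1)
  = ∞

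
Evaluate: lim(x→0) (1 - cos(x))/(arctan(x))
This is a 0/0 indeterminate form.

Apply L'Hôpital's rule: differentiate numerator and denominator separately.
  f(x) = 1 - cos(x)   ⇒   f'(x) = sin(x)
  g(x) = atan(x)   ⇒   g'(x) = 1/(x^2 + 1)
  lim(x→0) f'(x)/g'(x) = lim(x→0) (sin(x))/(1/(x^2 + 1))
  = 0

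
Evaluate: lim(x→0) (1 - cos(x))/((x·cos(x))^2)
This is a 0/0 indeterminate form.

Apply L'Hôpital's rule: differentiate numerator and denominator separately.
  f(x) = 1 - cos(x)   ⇒   f'(x) = sin(x)
  g(x) = x^2·cos(x)^2   ⇒   g'(x) = -2·x^2·sin(x)·cos(x) + 2·x·cos(x)^2
  lim(x→0) f'(x)/g'(x) = lim(x→0) (sin(x))/(-2·x^2·sin(x)·cos(x) + 2·x·cos(x)^2)
  = 1/2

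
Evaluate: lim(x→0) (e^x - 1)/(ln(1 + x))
This is a 0/0 indeterminate form.

Apply L'Hôpital's rule: differentiate numerator and denominator separately.
  f(x) = e^(x) - 1   ⇒   f'(x) = e^(x)
  g(x) = ln(x + 1)   ⇒   g'(x) = 1/(x + 1)
  lim(x→0) f'(x)/g'(x) = lim(x→0) (e^(x))/(1/(x + 1))
  = 1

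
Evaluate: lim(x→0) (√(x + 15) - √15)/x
This is a standard limit.

Factor or rationalize the expression:
  lim(x→0) (√(x + 15) - √15)/x = sqrt(15)/30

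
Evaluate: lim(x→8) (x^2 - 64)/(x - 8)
This is a standard limit.

Factor or rationalize the expression:
  lim(x→8) (x^2 - 64)/(x - 8) = 16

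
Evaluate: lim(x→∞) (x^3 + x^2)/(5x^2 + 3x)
This is an ∞/∞ indeterminate form.

Apply L'Hôpital's rule: differentiate numerator and denominator separately.
  f(x) = x^3 + x^2   ⇒   f'(x) = 3·x^2 + 2·x
  g(x) = 5·x^2 + 3·x   ⇒   g'(x) = 10·x + 3
  lim(x→∞) f'(x)/g'(x) = lim(x→∞) (3·x^2 + 2·x)/(10·x + 3)
  = ∞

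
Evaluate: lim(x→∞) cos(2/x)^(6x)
This is an exponential indeterminate form.

For exponential indeterminate forms, take the natural log:
  Let L = lim(x→∞) cos(2/x)^(6x)
  Then ln(L) = lim(x→∞) [exponent × ln(base)]
  Evaluate using L'Hôpital or standard limits, then exponentiate.
  L = 1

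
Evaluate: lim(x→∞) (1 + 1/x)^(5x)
This is an exponential indeterminate form.

For exponential indeterminate forms, take the natural log:
  Let L = lim(x→∞) (1 + 1/x)^(5x)
  Then ln(L) = lim(x→∞) [exponent × ln(base)]
  Evaluate using L'Hôpital or standard limits, then exponentiate.
  L = e^(5)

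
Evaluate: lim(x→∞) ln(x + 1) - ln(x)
This is an ∞-∞ indeterminate form.

Combine fractions or rationalize to convert ∞-∞ to 0/0 form:
  lim(x→∞) ln(x + 1) - ln(x) = 0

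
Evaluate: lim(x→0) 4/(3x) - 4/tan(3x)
This is an ∞-∞ indeterminate form.

Combine fractions or rationalize to convert ∞-∞ to 0/0 form:
  lim(x→0) 4/(3x) - 4/tan(3x) = 0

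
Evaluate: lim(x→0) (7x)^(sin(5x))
This is an exponential indeterminate form.

For exponential indeterminate forms, take the natural log:
  Let L = lim(x→0) (7x)^(sin(5x))
  Then ln(L) = lim(x→0) [exponent × ln(base)]
  Evaluate using L'Hôpital or standard limits, then exponentiate.
  L = 1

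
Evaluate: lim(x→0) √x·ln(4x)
This is a 0·∞ indeterminate form.

Rewrite 0·∞ as a quotient (0/0 or ∞/∞ form), then apply L'Hôpital's rule:
  lim(x→0) √x·ln(4x) = 0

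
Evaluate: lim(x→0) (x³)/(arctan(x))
This is a 0/0 indeterminate form.

Apply L'Hôpital's rule: differentiate numerator and denominator separately.
  f(x) = x^3   ⇒   f'(x) = 3·x^2
  g(x) = atan(x)   ⇒   g'(x) = 1/(x^2 + 1)
  lim(x→0) f'(x)/g'(x) = lim(x→0) (3·x^2)/(1/(x^2 + 1))
  = 0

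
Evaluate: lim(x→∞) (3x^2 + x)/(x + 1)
This is an ∞/∞ indeterminate form.

Apply L'Hôpital's rule: differentiate numerator and denominator separately.
  f(x) = 3·x^2 + x   ⇒   f'(x) = 6·x + 1
  g(x) = x + 1   ⇒   g'(x) = 1
  lim(x→∞) f'(x)/g'(x) = lim(x→∞) (6·x + 1)/(1)
  = ∞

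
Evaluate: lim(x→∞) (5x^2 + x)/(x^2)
This is an ∞/∞ indeterminate form.

Apply L'Hôpital's rule: differentiate numerator and denominator separately.
  f(x) = 5·x^2 + x   ⇒   f'(x) = 10·x + 1
  g(x) = x^2   ⇒   g'(x) = 2·x
  lim(x→∞) f'(x)/g'(x) = lim(x→∞) (10·x + 1)/(2·x)
  = 5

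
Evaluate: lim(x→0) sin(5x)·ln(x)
This is a 0·∞ indeterminate form.

Rewrite 0·∞ as a quotient (0/0 or ∞/∞ form), then apply L'Hôpital's rule:
  lim(x→0) sin(5x)·ln(x) = 0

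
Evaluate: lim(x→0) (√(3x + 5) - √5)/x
This is a standard limit.

Factor or rationalize the expression:
  lim(x→0) (√(3x + 5) - √5)/x = 3·sqrt(5)/10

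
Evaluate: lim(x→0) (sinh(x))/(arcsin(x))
This is a 0/0 indeterminate form.

Apply L'Hôpital's rule: differentiate numerator and denominator separately.
  f(x) = sinh(x)   ⇒   f'(x) = cosh(x)
  g(x) = asin(x)   ⇒   g'(x) = 1/sqrt(1 - x^2)
  lim(x→0) f'(x)/g'(x) = lim(x→0) (cosh(x))/(1/sqrt(1 - x^2))
  = 1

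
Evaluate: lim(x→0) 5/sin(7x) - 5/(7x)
This is an ∞-∞ indeterminate form.

Combine fractions or rationalize to convert ∞-∞ to 0/0 form:
  lim(x→0) 5/sin(7x) - 5/(7x) = 0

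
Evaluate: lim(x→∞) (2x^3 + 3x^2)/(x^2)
This is an ∞/∞ indeterminate form.

Apply L'Hôpital's rule: differentiate numerator and denominator separately.
  f(x) = 2·x^3 + 3·x^2   ⇒   f'(x) = 6·x^2 + 6·x
  g(x) = x^2   ⇒   g'(x) = 2·x
  lim(x→∞) f'(x)/g'(x) = lim(x→∞) (6·x^2 + 6·x)/(2·x)
  = ∞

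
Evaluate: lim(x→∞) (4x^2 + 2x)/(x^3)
This is an ∞/∞ indeterminate form.

Apply L'Hôpital's rule: differentiate numerator and denominator separately.
  f(x) = 4·x^2 + 2·x   ⇒   f'(x) = 8·x + 2
  g(x) = x^3   ⇒   g'(x) = 3·x^2
  lim(x→∞) f'(x)/g'(x) = lim(x→∞) (8·x + 2)/(3·x^2)
  = 0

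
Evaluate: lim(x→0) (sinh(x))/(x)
This is a 0/0 indeterminate form.

Apply L'Hôpital's rule: differentiate numerator and denominator separately.
  f(x) = sinh(x)   ⇒   f'(x) = cosh(x)
  g(x) = x   ⇒   g'(x) = 1
  lim(x→0) f'(x)/g'(x) = lim(x→0) (cosh(x))/(1)
  = 1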